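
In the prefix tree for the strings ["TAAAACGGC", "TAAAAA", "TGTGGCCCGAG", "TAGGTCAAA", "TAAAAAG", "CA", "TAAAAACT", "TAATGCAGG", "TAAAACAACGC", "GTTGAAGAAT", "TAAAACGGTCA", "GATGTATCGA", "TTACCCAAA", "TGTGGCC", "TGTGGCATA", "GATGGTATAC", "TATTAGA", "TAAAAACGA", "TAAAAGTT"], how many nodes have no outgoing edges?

17

A leaf is a node with no children — equivalently, the end of a word that is not a proper prefix of any other stored word.
Those words: "CA", "GATGGTATAC", "GATGTATCGA", "GTTGAAGAAT", "TAAAAACGA", "TAAAAACT", "TAAAAAG", "TAAAACAACGC", "TAAAACGGC", "TAAAACGGTCA", "TAAAAGTT", "TAATGCAGG", "TAGGTCAAA", "TATTAGA", "TGTGGCATA", "TGTGGCCCGAG", "TTACCCAAA"
Leaf count: 17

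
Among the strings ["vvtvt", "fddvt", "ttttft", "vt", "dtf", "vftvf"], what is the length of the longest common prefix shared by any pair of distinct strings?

Equivalently: take the maximum, over all pairs, of their longest common prefix length.
e.g. "vftvf" and "vt" share the prefix "v" of length 1; no pair shares a longer one.
Longest shared-prefix length: 1

1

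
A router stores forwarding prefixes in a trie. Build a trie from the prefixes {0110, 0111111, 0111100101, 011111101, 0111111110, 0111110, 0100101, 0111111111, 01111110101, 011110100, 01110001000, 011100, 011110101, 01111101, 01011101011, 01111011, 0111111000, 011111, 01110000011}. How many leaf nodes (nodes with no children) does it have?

14

Leaves are exactly the stored words that no other stored word extends.
Those words: "0100101", "01011101011", "0110", "01110000011", "01110001000", "0111100101", "011110100", "011110101", "01111011", "01111101", "0111111000", "01111110101", "0111111110", "0111111111"
Leaf count: 14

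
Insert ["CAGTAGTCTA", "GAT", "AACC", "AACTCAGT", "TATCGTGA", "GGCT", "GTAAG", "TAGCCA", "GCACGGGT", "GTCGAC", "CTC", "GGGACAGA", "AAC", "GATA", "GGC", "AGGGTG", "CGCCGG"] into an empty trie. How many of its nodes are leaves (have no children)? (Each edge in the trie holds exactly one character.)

14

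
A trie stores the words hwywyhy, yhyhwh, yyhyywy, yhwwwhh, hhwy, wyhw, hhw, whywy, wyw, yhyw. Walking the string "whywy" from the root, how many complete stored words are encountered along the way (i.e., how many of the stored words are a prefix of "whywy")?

Check each prefix of "whywy" against the stored set — each match is an end-marker on the path.
Prefixes of the query that are stored words: "whywy"
Count: 1

1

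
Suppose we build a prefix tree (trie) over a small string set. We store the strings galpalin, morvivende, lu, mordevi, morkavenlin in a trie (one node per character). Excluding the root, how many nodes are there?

32

Count nodes per top-level branch (shared prefixes stored once):
  'g'-branch (galpalin): 8 nodes
  'l'-branch (lu): 2 nodes
  'm'-branch (mordevi, morkavenlin, morvivende): 22 nodes
Sum: 32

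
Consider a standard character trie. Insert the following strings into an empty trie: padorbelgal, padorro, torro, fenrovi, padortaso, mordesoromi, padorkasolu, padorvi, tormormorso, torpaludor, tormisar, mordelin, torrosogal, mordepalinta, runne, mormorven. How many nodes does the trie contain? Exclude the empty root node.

93

Trace insertions, counting only characters that open a new branch:
  "padorbelgal" → 11 new (p, a, d, o, r, b, e, l, g, a, l)
  "padorro" → prefix "pador" already present; 2 new (r, o)
  "torro" → 5 new (t, o, r, r, o)
  "fenrovi" → 7 new (f, e, n, r, o, v, i)
  "padortaso" → prefix "pador" already present; 4 new (t, a, s, o)
  "mordesoromi" → 11 new (m, o, r, d, e, s, o, r, o, m, i)
  "padorkasolu" → prefix "pador" already present; 6 new (k, a, s, o, l, u)
  "padorvi" → prefix "pador" already present; 2 new (v, i)
  "tormormorso" → prefix "tor" already present; 8 new (m, o, r, m, o, r, s, o)
  "torpaludor" → prefix "tor" already present; 7 new (p, a, l, u, d, o, r)
  "tormisar" → prefix "torm" already present; 4 new (i, s, a, r)
  "mordelin" → prefix "morde" already present; 3 new (l, i, n)
  "torrosogal" → prefix "torro" already present; 5 new (s, o, g, a, l)
  "mordepalinta" → prefix "morde" already present; 7 new (p, a, l, i, n, t, a)
  "runne" → 5 new (r, u, n, n, e)
  "mormorven" → prefix "mor" already present; 6 new (m, o, r, v, e, n)
Total nodes = 11 + 2 + 5 + 7 + 4 + 11 + 6 + 2 + 8 + 7 + 4 + 3 + 5 + 7 + 5 + 6 = 93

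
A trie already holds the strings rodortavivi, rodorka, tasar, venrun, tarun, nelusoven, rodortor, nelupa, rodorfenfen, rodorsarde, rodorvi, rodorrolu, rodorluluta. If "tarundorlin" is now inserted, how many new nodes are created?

6

"tarun" is already a path in the trie; the remaining "dorlin" must be added.
So 11 − 5 = 6 new nodes.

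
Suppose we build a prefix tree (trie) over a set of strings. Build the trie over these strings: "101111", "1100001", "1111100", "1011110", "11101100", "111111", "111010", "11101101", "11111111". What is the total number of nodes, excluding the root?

28

Count nodes per top-level branch (shared prefixes stored once):
  '1'-branch (101111, 1011110, 1100001, 111010, 11101100, 11101101, 1111100, 111111, 11111111): 28 nodes
Sum: 28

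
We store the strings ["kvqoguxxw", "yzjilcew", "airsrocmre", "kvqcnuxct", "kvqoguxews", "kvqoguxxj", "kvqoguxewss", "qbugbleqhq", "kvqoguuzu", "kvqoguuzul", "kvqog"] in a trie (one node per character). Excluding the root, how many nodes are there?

52

Insert word by word; a character creates a node only if that edge doesn't already exist:
  "kvqoguxxw" → 9 new (k, v, q, o, g, u, x, x, w)
  "yzjilcew" → 8 new (y, z, j, i, l, c, e, w)
  "airsrocmre" → 10 new (a, i, r, s, r, o, c, m, r, e)
  "kvqcnuxct" → prefix "kvq" already present; 6 new (c, n, u, x, c, t)
  "kvqoguxews" → prefix "kvqogux" already present; 3 new (e, w, s)
  "kvqoguxxj" → prefix "kvqoguxx" already present; 1 new (j)
  "kvqoguxewss" → prefix "kvqoguxews" already present; 1 new (s)
  "qbugbleqhq" → 10 new (q, b, u, g, b, l, e, q, h, q)
  "kvqoguuzu" → prefix "kvqogu" already present; 3 new (u, z, u)
  "kvqoguuzul" → prefix "kvqoguuzu" already present; 1 new (l)
  "kvqog" → prefix "kvqog" already present; 0 new (none)
Total nodes = 9 + 8 + 10 + 6 + 3 + 1 + 1 + 10 + 3 + 1 + 0 = 52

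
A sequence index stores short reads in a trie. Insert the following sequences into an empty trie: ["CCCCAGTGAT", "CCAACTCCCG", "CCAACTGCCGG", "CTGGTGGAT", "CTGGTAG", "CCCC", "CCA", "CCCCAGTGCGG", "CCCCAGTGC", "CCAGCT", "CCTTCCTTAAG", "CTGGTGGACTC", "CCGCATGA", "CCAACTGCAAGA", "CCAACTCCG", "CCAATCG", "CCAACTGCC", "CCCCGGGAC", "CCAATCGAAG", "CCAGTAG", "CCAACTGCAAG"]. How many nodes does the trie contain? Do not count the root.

Trace insertions, counting only characters that open a new branch:
  "CCCCAGTGAT" → 10 new (C, C, C, C, A, G, T, G, A, T)
  "CCAACTCCCG" → prefix "CC" already present; 8 new (A, A, C, T, C, C, C, G)
  "CCAACTGCCGG" → prefix "CCAACT" already present; 5 new (G, C, C, G, G)
  "CTGGTGGAT" → prefix "C" already present; 8 new (T, G, G, T, G, G, A, T)
  "CTGGTAG" → prefix "CTGGT" already present; 2 new (A, G)
  "CCCC" → prefix "CCCC" already present; 0 new (none)
  "CCA" → prefix "CCA" already present; 0 new (none)
  "CCCCAGTGCGG" → prefix "CCCCAGTG" already present; 3 new (C, G, G)
  "CCCCAGTGC" → prefix "CCCCAGTGC" already present; 0 new (none)
  "CCAGCT" → prefix "CCA" already present; 3 new (G, C, T)
  "CCTTCCTTAAG" → prefix "CC" already present; 9 new (T, T, C, C, T, T, A, A, G)
  "CTGGTGGACTC" → prefix "CTGGTGGA" already present; 3 new (C, T, C)
  "CCGCATGA" → prefix "CC" already present; 6 new (G, C, A, T, G, A)
  "CCAACTGCAAGA" → prefix "CCAACTGC" already present; 4 new (A, A, G, A)
  "CCAACTCCG" → prefix "CCAACTCC" already present; 1 new (G)
  "CCAATCG" → prefix "CCAA" already present; 3 new (T, C, G)
  "CCAACTGCC" → prefix "CCAACTGCC" already present; 0 new (none)
  "CCCCGGGAC" → prefix "CCCC" already present; 5 new (G, G, G, A, C)
  "CCAATCGAAG" → prefix "CCAATCG" already present; 3 new (A, A, G)
  "CCAGTAG" → prefix "CCAG" already present; 3 new (T, A, G)
  "CCAACTGCAAG" → prefix "CCAACTGCAAG" already present; 0 new (none)
Total nodes = 10 + 8 + 5 + 8 + 2 + 0 + 0 + 3 + 0 + 3 + 9 + 3 + 6 + 4 + 1 + 3 + 0 + 5 + 3 + 3 + 0 = 76

76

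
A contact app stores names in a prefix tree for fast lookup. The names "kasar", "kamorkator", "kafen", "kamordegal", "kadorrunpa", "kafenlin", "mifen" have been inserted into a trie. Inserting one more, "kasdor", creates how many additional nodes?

3

Walking "kasdor" from the root, the first 3 characters ("kas") follow existing edges; "d" is the first miss.
So 6 − 3 = 3 new nodes.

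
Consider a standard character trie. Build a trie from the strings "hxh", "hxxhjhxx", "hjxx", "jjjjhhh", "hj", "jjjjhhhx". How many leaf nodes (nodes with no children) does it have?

4

A leaf is a node with no children — equivalently, the end of a word that is not a proper prefix of any other stored word.
Those words: "hjxx", "hxh", "hxxhjhxx", "jjjjhhhx"
Leaf count: 4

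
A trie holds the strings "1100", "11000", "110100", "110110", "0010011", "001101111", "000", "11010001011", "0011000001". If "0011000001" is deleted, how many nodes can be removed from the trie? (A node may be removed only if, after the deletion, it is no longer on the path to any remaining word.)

5

Walk "0011000001" from the leaf back toward the root, removing each node that no remaining word uses.
The suffix "00001" (5 nodes) is used only by "0011000001"; the node for "00110" still has the child "1", so pruning stops there.
Nodes removed: 5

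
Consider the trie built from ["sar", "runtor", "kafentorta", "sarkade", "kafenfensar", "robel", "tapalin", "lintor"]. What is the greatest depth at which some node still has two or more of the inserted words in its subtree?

5

Equivalently: take the maximum, over all pairs, of their longest common prefix length.
e.g. "kafenfensar" and "kafentorta" share the prefix "kafen" of length 5; no pair shares a longer one.
Longest shared-prefix length: 5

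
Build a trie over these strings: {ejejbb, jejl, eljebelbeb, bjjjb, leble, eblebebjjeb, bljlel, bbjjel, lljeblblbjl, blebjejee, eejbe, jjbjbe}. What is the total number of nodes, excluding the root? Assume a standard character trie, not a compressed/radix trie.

For each word, the new-node count is its length minus the longest prefix already in the trie:
  "ejejbb" → 6 new (e, j, e, j, b, b)
  "jejl" → 4 new (j, e, j, l)
  "eljebelbeb" → prefix "e" already present; 9 new (l, j, e, b, e, l, b, e, b)
  "bjjjb" → 5 new (b, j, j, j, b)
  "leble" → 5 new (l, e, b, l, e)
  "eblebebjjeb" → prefix "e" already present; 10 new (b, l, e, b, e, b, j, j, e, b)
  "bljlel" → prefix "b" already present; 5 new (l, j, l, e, l)
  "bbjjel" → prefix "b" already present; 5 new (b, j, j, e, l)
  "lljeblblbjl" → prefix "l" already present; 10 new (l, j, e, b, l, b, l, b, j, l)
  "blebjejee" → prefix "bl" already present; 7 new (e, b, j, e, j, e, e)
  "eejbe" → prefix "e" already present; 4 new (e, j, b, e)
  "jjbjbe" → prefix "j" already present; 5 new (j, b, j, b, e)
Total nodes = 6 + 4 + 9 + 5 + 5 + 10 + 5 + 5 + 10 + 7 + 4 + 5 = 75

75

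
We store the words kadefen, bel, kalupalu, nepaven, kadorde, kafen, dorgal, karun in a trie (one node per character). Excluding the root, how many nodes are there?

For each word, the new-node count is its length minus the longest prefix already in the trie:
  "kadefen" → 7 new (k, a, d, e, f, e, n)
  "bel" → 3 new (b, e, l)
  "kalupalu" → prefix "ka" already present; 6 new (l, u, p, a, l, u)
  "nepaven" → 7 new (n, e, p, a, v, e, n)
  "kadorde" → prefix "kad" already present; 4 new (o, r, d, e)
  "kafen" → prefix "ka" already present; 3 new (f, e, n)
  "dorgal" → 6 new (d, o, r, g, a, l)
  "karun" → prefix "ka" already present; 3 new (r, u, n)
Total nodes = 7 + 3 + 6 + 7 + 4 + 3 + 6 + 3 = 39

39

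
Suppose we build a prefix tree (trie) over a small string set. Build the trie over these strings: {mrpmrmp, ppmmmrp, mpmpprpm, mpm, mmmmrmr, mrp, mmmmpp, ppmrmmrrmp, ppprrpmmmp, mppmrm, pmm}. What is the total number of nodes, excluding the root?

50

For each word, the new-node count is its length minus the longest prefix already in the trie:
  "mrpmrmp" → 7 new (m, r, p, m, r, m, p)
  "ppmmmrp" → 7 new (p, p, m, m, m, r, p)
  "mpmpprpm" → prefix "m" already present; 7 new (p, m, p, p, r, p, m)
  "mpm" → prefix "mpm" already present; 0 new (none)
  "mmmmrmr" → prefix "m" already present; 6 new (m, m, m, r, m, r)
  "mrp" → prefix "mrp" already present; 0 new (none)
  "mmmmpp" → prefix "mmmm" already present; 2 new (p, p)
  "ppmrmmrrmp" → prefix "ppm" already present; 7 new (r, m, m, r, r, m, p)
  "ppprrpmmmp" → prefix "pp" already present; 8 new (p, r, r, p, m, m, m, p)
  "mppmrm" → prefix "mp" already present; 4 new (p, m, r, m)
  "pmm" → prefix "p" already present; 2 new (m, m)
Total nodes = 7 + 7 + 7 + 0 + 6 + 0 + 2 + 7 + 8 + 4 + 2 = 50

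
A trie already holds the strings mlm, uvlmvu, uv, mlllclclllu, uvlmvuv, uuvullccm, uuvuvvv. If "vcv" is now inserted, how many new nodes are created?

"vcv" shares no prefix with any stored word, so all 3 characters open new nodes.
3 − 0 = 3 new nodes.

3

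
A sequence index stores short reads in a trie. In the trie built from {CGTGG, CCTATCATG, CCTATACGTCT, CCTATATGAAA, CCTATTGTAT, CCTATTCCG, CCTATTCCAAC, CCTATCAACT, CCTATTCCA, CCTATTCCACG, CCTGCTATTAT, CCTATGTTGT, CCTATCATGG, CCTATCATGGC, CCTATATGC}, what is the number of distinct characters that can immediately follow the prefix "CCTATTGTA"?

1

The children of the "CCTATTGTA" node are the distinct next characters among strings starting with "CCTATTGTA".
Characters that immediately follow "CCTATTGTA" among the stored strings: {T}.
That node has 1 child edge.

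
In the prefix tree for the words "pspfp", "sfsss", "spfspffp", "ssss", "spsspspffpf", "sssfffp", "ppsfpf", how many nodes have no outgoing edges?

7

Leaves are exactly the stored words that no other stored word extends.
Those words: "ppsfpf", "pspfp", "sfsss", "spfspffp", "spsspspffpf", "sssfffp", "ssss"
Leaf count: 7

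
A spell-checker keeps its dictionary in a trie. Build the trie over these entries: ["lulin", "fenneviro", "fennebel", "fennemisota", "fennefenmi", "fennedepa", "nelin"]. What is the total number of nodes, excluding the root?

37

Trie structure (* marks end of a word):
(root)
├─ f
│  └─ e
│     └─ n
│        └─ n
│           └─ e
│              ├─ b
│              │  └─ e
│              │     └─ l *
│              ├─ d
│              │  └─ e
│              │     └─ p
│              │        └─ a *
│              ├─ f
│              │  └─ e
│              │     └─ n
│              │        └─ m
│              │           └─ i *
│              ├─ m
│              │  └─ i
│              │     └─ s
│              │        └─ o
│              │           └─ t
│              │              └─ a *
│              └─ v
│                 └─ i
│                    └─ r
│                       └─ o *
├─ l
│  └─ u
│     └─ l
│        └─ i
│           └─ n *
└─ n
   └─ e
      └─ l
         └─ i
            └─ n *
Counting every labelled node above: 37.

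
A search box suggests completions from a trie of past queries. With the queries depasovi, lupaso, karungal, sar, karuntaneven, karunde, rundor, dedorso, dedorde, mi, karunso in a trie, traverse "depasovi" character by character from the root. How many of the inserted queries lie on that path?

1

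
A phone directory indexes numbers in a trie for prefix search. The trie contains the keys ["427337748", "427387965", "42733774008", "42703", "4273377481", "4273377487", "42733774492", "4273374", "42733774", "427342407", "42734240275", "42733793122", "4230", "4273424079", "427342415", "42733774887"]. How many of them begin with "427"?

Filter for entries beginning with "427":
Words under "427": 42703, 4273374, 42733774, 42733774008, 42733774492, 427337748, 4273377481, 4273377487, 42733774887, 42733793122, 42734240275, 427342407, 4273424079, 427342415, 427387965
Count: 15

15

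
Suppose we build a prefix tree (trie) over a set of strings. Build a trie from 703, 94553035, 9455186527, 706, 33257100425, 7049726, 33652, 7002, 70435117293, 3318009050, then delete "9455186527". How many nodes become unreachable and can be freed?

6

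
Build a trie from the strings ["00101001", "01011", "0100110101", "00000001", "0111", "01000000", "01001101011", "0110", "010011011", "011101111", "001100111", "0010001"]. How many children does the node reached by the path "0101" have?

Walk "0101" from the root, arriving at one node.
Distinct next characters after "0101": 1.
That node has 1 child edge.

1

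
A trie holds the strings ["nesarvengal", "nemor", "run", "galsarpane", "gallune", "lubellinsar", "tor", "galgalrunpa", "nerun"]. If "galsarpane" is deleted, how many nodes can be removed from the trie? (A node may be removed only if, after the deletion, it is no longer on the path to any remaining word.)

7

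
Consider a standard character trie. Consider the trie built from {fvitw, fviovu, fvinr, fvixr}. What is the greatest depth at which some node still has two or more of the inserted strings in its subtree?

3

Equivalently: take the maximum, over all pairs, of their longest common prefix length.
e.g. "fvinr" and "fviovu" share the prefix "fvi" of length 3; no pair shares a longer one.
Longest shared-prefix length: 3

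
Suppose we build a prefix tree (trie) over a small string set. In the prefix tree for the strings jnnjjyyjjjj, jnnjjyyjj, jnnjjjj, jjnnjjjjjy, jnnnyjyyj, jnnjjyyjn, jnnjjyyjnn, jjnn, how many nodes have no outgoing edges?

Leaves are exactly the stored words that no other stored word extends.
Those words: "jjnnjjjjjy", "jnnjjjj", "jnnjjyyjjjj", "jnnjjyyjnn", "jnnnyjyyj"
Leaf count: 5

5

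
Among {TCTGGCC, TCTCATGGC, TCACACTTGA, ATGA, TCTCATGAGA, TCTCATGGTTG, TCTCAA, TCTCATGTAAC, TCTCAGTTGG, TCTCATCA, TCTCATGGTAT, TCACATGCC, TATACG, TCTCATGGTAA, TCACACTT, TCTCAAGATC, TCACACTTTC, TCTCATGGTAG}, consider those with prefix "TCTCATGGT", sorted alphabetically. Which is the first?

TCTCATGGTAA

DFS of the "TCTCATGGT" subtree visits, in order: "TCTCATGGTAA", "TCTCATGGTAG", "TCTCATGGTAT", "TCTCATGGTTG"
The 1st is TCTCATGGTAA.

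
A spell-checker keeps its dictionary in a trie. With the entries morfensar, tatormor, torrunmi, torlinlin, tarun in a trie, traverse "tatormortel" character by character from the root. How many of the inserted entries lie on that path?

Walk "tatormortel" from the root; an end-of-word marker is hit whenever a stored word is a prefix of "tatormortel".
Prefixes of the query that are stored words: "tatormor"
Count: 1

1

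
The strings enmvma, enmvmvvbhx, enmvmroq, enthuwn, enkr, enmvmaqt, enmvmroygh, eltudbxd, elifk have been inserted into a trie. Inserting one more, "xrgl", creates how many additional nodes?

4

Nothing in the trie begins with "x"; the whole of "xrgl" is new.
4 − 0 = 4 new nodes.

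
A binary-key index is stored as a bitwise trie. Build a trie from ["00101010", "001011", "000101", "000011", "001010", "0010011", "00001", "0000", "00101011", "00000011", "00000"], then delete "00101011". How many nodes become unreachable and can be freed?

1

After clearing the end-marker at "00101011", prune upward until reaching a node still needed by another word.
The suffix "1" (1 node) is used only by "00101011"; the node for "0010101" still has the child "0", so pruning stops there.
Nodes removed: 1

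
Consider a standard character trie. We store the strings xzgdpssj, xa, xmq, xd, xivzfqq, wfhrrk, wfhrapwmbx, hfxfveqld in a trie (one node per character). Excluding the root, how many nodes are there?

Insert word by word; a character creates a node only if that edge doesn't already exist:
  "xzgdpssj" → 8 new (x, z, g, d, p, s, s, j)
  "xa" → prefix "x" already present; 1 new (a)
  "xmq" → prefix "x" already present; 2 new (m, q)
  "xd" → prefix "x" already present; 1 new (d)
  "xivzfqq" → prefix "x" already present; 6 new (i, v, z, f, q, q)
  "wfhrrk" → 6 new (w, f, h, r, r, k)
  "wfhrapwmbx" → prefix "wfhr" already present; 6 new (a, p, w, m, b, x)
  "hfxfveqld" → 9 new (h, f, x, f, v, e, q, l, d)
Total nodes = 8 + 1 + 2 + 1 + 6 + 6 + 6 + 9 = 39

39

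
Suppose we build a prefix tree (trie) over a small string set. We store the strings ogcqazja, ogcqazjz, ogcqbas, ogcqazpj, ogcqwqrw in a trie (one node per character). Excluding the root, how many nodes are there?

Trace insertions, counting only characters that open a new branch:
  "ogcqazja" → 8 new (o, g, c, q, a, z, j, a)
  "ogcqazjz" → prefix "ogcqazj" already present; 1 new (z)
  "ogcqbas" → prefix "ogcq" already present; 3 new (b, a, s)
  "ogcqazpj" → prefix "ogcqaz" already present; 2 new (p, j)
  "ogcqwqrw" → prefix "ogcq" already present; 4 new (w, q, r, w)
Total nodes = 8 + 1 + 3 + 2 + 4 = 18

18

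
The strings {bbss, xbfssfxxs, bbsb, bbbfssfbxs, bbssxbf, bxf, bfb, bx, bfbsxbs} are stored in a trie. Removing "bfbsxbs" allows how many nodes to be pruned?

Walk "bfbsxbs" from the leaf back toward the root, removing each node that no remaining word uses.
The suffix "sxbs" (4 nodes) is used only by "bfbsxbs"; "bfb" is itself a stored word, so pruning stops there.
Nodes removed: 4

4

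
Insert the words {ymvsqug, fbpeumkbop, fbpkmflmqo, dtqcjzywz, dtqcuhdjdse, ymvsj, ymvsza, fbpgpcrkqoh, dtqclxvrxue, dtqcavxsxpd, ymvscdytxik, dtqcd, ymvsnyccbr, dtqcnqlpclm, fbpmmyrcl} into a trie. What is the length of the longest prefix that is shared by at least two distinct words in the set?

The deepest shared node is where two words last agree before diverging.
"dtqcavxsxpd" and "dtqcd" agree on "dtqc" (4 characters) before diverging; nothing deeper is shared.
Longest shared-prefix length: 4

4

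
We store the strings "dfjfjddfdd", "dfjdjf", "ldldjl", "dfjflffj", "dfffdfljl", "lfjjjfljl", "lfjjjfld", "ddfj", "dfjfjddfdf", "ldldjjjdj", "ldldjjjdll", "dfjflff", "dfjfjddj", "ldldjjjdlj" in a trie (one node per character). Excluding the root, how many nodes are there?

Insert word by word; a character creates a node only if that edge doesn't already exist:
  "dfjfjddfdd" → 10 new (d, f, j, f, j, d, d, f, d, d)
  "dfjdjf" → prefix "dfj" already present; 3 new (d, j, f)
  "ldldjl" → 6 new (l, d, l, d, j, l)
  "dfjflffj" → prefix "dfjf" already present; 4 new (l, f, f, j)
  "dfffdfljl" → prefix "df" already present; 7 new (f, f, d, f, l, j, l)
  "lfjjjfljl" → prefix "l" already present; 8 new (f, j, j, j, f, l, j, l)
  "lfjjjfld" → prefix "lfjjjfl" already present; 1 new (d)
  "ddfj" → prefix "d" already present; 3 new (d, f, j)
  "dfjfjddfdf" → prefix "dfjfjddfd" already present; 1 new (f)
  "ldldjjjdj" → prefix "ldldj" already present; 4 new (j, j, d, j)
  "ldldjjjdll" → prefix "ldldjjjd" already present; 2 new (l, l)
  "dfjflff" → prefix "dfjflff" already present; 0 new (none)
  "dfjfjddj" → prefix "dfjfjdd" already present; 1 new (j)
  "ldldjjjdlj" → prefix "ldldjjjdl" already present; 1 new (j)
Total nodes = 10 + 3 + 6 + 4 + 7 + 8 + 1 + 3 + 1 + 4 + 2 + 0 + 1 + 1 = 51

51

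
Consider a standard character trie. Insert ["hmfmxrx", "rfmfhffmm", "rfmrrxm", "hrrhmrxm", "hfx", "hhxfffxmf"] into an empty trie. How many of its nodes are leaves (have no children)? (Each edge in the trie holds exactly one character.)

6

A leaf is a node with no children — equivalently, the end of a word that is not a proper prefix of any other stored word.
Those words: "hfx", "hhxfffxmf", "hmfmxrx", "hrrhmrxm", "rfmfhffmm", "rfmrrxm"
Leaf count: 6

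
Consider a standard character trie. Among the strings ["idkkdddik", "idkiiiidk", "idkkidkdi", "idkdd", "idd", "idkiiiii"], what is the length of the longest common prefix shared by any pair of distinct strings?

Equivalently: take the maximum, over all pairs, of their longest common prefix length.
e.g. "idkiiiidk" and "idkiiiii" share the prefix "idkiiii" of length 7; no pair shares a longer one.
Longest shared-prefix length: 7

7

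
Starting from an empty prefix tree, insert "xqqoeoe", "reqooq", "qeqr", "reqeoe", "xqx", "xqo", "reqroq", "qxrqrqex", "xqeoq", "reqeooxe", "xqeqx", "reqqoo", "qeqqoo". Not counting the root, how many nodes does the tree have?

46

Insert word by word; a character creates a node only if that edge doesn't already exist:
  "xqqoeoe" → 7 new (x, q, q, o, e, o, e)
  "reqooq" → 6 new (r, e, q, o, o, q)
  "qeqr" → 4 new (q, e, q, r)
  "reqeoe" → prefix "req" already present; 3 new (e, o, e)
  "xqx" → prefix "xq" already present; 1 new (x)
  "xqo" → prefix "xq" already present; 1 new (o)
  "reqroq" → prefix "req" already present; 3 new (r, o, q)
  "qxrqrqex" → prefix "q" already present; 7 new (x, r, q, r, q, e, x)
  "xqeoq" → prefix "xq" already present; 3 new (e, o, q)
  "reqeooxe" → prefix "reqeo" already present; 3 new (o, x, e)
  "xqeqx" → prefix "xqe" already present; 2 new (q, x)
  "reqqoo" → prefix "req" already present; 3 new (q, o, o)
  "qeqqoo" → prefix "qeq" already present; 3 new (q, o, o)
Total nodes = 7 + 6 + 4 + 3 + 1 + 1 + 3 + 7 + 3 + 3 + 2 + 3 + 3 = 46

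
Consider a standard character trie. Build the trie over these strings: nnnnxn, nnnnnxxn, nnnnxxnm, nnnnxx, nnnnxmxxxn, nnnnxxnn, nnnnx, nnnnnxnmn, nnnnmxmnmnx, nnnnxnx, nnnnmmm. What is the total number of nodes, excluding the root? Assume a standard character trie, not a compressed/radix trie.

32

Count nodes per top-level branch (shared prefixes stored once):
  'n'-branch (nnnnmmm, nnnnmxmnmnx, nnnnnxnmn, nnnnnxxn, nnnnx, nnnnxmxxxn, nnnnxn, nnnnxnx, nnnnxx, nnnnxxnm, nnnnxxnn): 32 nodes
Sum: 32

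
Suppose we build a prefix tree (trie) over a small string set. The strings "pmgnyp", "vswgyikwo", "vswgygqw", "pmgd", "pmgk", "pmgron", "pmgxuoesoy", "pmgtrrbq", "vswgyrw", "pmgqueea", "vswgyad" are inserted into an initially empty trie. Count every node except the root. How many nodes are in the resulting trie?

44

Trace insertions, counting only characters that open a new branch:
  "pmgnyp" → 6 new (p, m, g, n, y, p)
  "vswgyikwo" → 9 new (v, s, w, g, y, i, k, w, o)
  "vswgygqw" → prefix "vswgy" already present; 3 new (g, q, w)
  "pmgd" → prefix "pmg" already present; 1 new (d)
  "pmgk" → prefix "pmg" already present; 1 new (k)
  "pmgron" → prefix "pmg" already present; 3 new (r, o, n)
  "pmgxuoesoy" → prefix "pmg" already present; 7 new (x, u, o, e, s, o, y)
  "pmgtrrbq" → prefix "pmg" already present; 5 new (t, r, r, b, q)
  "vswgyrw" → prefix "vswgy" already present; 2 new (r, w)
  "pmgqueea" → prefix "pmg" already present; 5 new (q, u, e, e, a)
  "vswgyad" → prefix "vswgy" already present; 2 new (a, d)
Total nodes = 6 + 9 + 3 + 1 + 1 + 3 + 7 + 5 + 2 + 5 + 2 = 44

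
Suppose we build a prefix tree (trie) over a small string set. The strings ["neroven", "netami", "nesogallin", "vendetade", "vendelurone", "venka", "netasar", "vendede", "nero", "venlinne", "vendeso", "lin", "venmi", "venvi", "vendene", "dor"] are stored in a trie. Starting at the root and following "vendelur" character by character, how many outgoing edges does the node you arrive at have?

1

Follow the path "vendelur" to its node, then look at its outgoing edges.
Distinct next characters after "vendelur": o.
That node has 1 child edge.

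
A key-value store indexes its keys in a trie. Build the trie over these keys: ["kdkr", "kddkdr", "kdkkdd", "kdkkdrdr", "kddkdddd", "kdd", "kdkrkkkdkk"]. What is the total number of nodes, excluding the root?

23

Count nodes per top-level branch (shared prefixes stored once):
  'k'-branch (kdd, kddkdddd, kddkdr, kdkkdd, kdkkdrdr, kdkr, kdkrkkkdkk): 23 nodes
Sum: 23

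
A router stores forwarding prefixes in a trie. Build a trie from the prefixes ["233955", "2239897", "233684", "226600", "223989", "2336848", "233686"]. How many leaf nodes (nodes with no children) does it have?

5

A leaf is a node with no children — equivalently, the end of a word that is not a proper prefix of any other stored word.
Those words: "2239897", "226600", "2336848", "233686", "233955"
Leaf count: 5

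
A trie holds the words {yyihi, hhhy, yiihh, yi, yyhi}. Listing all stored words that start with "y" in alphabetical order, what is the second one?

yiihh

Words with prefix "y", in lexicographic order: "yi", "yiihh", "yyhi", "yyihi"
Position 2: yiihh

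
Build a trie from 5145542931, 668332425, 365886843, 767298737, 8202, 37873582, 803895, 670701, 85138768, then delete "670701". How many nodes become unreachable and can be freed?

5

Walk "670701" from the leaf back toward the root, removing each node that no remaining word uses.
The suffix "70701" (5 nodes) is used only by "670701"; the node for "6" still has the child "6", so pruning stops there.
Nodes removed: 5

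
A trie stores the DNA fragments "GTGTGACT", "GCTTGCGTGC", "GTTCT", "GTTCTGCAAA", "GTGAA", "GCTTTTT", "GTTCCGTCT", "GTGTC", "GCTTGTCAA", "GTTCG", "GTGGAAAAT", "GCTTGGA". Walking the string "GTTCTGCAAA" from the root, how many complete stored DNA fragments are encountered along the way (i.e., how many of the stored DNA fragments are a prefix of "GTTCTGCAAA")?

2

Check each prefix of "GTTCTGCAAA" against the stored set — each match is an end-marker on the path.
Prefixes of the query that are stored words: "GTTCT", "GTTCTGCAAA"
Count: 2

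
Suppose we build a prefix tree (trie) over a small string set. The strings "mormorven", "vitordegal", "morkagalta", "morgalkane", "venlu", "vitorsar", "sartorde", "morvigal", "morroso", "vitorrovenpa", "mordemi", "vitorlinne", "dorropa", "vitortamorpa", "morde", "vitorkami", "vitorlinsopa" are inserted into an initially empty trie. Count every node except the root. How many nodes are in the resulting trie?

95

Trace insertions, counting only characters that open a new branch:
  "mormorven" → 9 new (m, o, r, m, o, r, v, e, n)
  "vitordegal" → 10 new (v, i, t, o, r, d, e, g, a, l)
  "morkagalta" → prefix "mor" already present; 7 new (k, a, g, a, l, t, a)
  "morgalkane" → prefix "mor" already present; 7 new (g, a, l, k, a, n, e)
  "venlu" → prefix "v" already present; 4 new (e, n, l, u)
  "vitorsar" → prefix "vitor" already present; 3 new (s, a, r)
  "sartorde" → 8 new (s, a, r, t, o, r, d, e)
  "morvigal" → prefix "mor" already present; 5 new (v, i, g, a, l)
  "morroso" → prefix "mor" already present; 4 new (r, o, s, o)
  "vitorrovenpa" → prefix "vitor" already present; 7 new (r, o, v, e, n, p, a)
  "mordemi" → prefix "mor" already present; 4 new (d, e, m, i)
  "vitorlinne" → prefix "vitor" already present; 5 new (l, i, n, n, e)
  "dorropa" → 7 new (d, o, r, r, o, p, a)
  "vitortamorpa" → prefix "vitor" already present; 7 new (t, a, m, o, r, p, a)
  "morde" → prefix "morde" already present; 0 new (none)
  "vitorkami" → prefix "vitor" already present; 4 new (k, a, m, i)
  "vitorlinsopa" → prefix "vitorlin" already present; 4 new (s, o, p, a)
Total nodes = 9 + 10 + 7 + 7 + 4 + 3 + 8 + 5 + 4 + 7 + 4 + 5 + 7 + 7 + 0 + 4 + 4 = 95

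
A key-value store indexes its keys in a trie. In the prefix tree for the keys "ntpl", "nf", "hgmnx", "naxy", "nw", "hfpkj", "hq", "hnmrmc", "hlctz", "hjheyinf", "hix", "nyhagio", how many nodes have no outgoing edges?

Leaves are exactly the stored words that no other stored word extends.
Those words: "hfpkj", "hgmnx", "hix", "hjheyinf", "hlctz", "hnmrmc", "hq", "naxy", "nf", "ntpl", "nw", "nyhagio"
Leaf count: 12

12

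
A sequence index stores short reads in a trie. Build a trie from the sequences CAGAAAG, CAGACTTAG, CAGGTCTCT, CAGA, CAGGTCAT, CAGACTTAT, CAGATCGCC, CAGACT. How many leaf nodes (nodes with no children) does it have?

6

A leaf is a node with no children — equivalently, the end of a word that is not a proper prefix of any other stored word.
Those words: "CAGAAAG", "CAGACTTAG", "CAGACTTAT", "CAGATCGCC", "CAGGTCAT", "CAGGTCTCT"
Leaf count: 6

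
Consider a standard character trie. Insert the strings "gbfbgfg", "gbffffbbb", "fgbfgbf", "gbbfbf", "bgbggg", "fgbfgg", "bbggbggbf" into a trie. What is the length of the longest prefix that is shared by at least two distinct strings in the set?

5

Equivalently: take the maximum, over all pairs, of their longest common prefix length.
e.g. "fgbfgbf" and "fgbfgg" share the prefix "fgbfg" of length 5; no pair shares a longer one.
Longest shared-prefix length: 5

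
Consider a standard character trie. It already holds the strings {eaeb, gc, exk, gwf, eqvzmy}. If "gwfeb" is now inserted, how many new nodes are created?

Walking "gwfeb" from the root, the first 3 characters ("gwf") follow existing edges; "e" is the first miss.
New nodes needed: |"gwfeb"| − 3 = 5 − 3 = 2.

2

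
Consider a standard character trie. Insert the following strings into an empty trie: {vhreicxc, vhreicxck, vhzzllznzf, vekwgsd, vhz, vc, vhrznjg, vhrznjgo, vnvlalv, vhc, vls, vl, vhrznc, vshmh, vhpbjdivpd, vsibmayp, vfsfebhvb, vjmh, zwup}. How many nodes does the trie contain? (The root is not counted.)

Insert word by word; a character creates a node only if that edge doesn't already exist:
  "vhreicxc" → 8 new (v, h, r, e, i, c, x, c)
  "vhreicxck" → prefix "vhreicxc" already present; 1 new (k)
  "vhzzllznzf" → prefix "vh" already present; 8 new (z, z, l, l, z, n, z, f)
  "vekwgsd" → prefix "v" already present; 6 new (e, k, w, g, s, d)
  "vhz" → prefix "vhz" already present; 0 new (none)
  "vc" → prefix "v" already present; 1 new (c)
  "vhrznjg" → prefix "vhr" already present; 4 new (z, n, j, g)
  "vhrznjgo" → prefix "vhrznjg" already present; 1 new (o)
  "vnvlalv" → prefix "v" already present; 6 new (n, v, l, a, l, v)
  "vhc" → prefix "vh" already present; 1 new (c)
  "vls" → prefix "v" already present; 2 new (l, s)
  "vl" → prefix "vl" already present; 0 new (none)
  "vhrznc" → prefix "vhrzn" already present; 1 new (c)
  "vshmh" → prefix "v" already present; 4 new (s, h, m, h)
  "vhpbjdivpd" → prefix "vh" already present; 8 new (p, b, j, d, i, v, p, d)
  "vsibmayp" → prefix "vs" already present; 6 new (i, b, m, a, y, p)
  "vfsfebhvb" → prefix "v" already present; 8 new (f, s, f, e, b, h, v, b)
  "vjmh" → prefix "v" already present; 3 new (j, m, h)
  "zwup" → 4 new (z, w, u, p)
Total nodes = 8 + 1 + 8 + 6 + 0 + 1 + 4 + 1 + 6 + 1 + 2 + 0 + 1 + 4 + 8 + 6 + 8 + 3 + 4 = 72

72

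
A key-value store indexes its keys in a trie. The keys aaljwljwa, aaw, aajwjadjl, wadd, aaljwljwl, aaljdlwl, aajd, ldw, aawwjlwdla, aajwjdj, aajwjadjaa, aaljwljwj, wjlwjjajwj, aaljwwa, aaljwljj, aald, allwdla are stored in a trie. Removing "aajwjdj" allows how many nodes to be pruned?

2

After clearing the end-marker at "aajwjdj", prune upward until reaching a node still needed by another word.
The suffix "dj" (2 nodes) is used only by "aajwjdj"; the node for "aajwj" still has the child "a", so pruning stops there.
Nodes removed: 2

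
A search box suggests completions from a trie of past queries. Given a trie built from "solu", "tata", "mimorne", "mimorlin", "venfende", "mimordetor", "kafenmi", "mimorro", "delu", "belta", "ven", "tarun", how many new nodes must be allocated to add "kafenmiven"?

Walking "kafenmiven" from the root, the first 7 characters ("kafenmi") follow existing edges; "v" is the first miss.
So 10 − 7 = 3 new nodes.

3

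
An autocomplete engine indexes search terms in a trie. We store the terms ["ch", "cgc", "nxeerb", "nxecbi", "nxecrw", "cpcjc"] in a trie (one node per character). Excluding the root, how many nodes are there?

19

Count nodes per top-level branch (shared prefixes stored once):
  'c'-branch (cgc, ch, cpcjc): 8 nodes
  'n'-branch (nxecbi, nxecrw, nxeerb): 11 nodes
Sum: 19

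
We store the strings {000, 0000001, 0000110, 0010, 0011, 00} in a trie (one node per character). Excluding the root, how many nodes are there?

Count nodes per top-level branch (shared prefixes stored once):
  '0'-branch (00, 000, 0000001, 0000110, 0010, 0011): 13 nodes
Sum: 13

13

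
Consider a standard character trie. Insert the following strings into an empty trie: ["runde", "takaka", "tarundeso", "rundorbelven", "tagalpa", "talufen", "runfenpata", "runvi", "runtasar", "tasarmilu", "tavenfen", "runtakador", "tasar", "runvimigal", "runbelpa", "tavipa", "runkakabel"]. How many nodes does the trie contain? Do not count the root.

88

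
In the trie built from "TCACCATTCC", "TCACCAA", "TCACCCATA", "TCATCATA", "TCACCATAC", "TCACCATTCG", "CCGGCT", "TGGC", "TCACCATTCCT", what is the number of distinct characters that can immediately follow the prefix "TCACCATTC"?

2

The children of the "TCACCATTC" node are the distinct next characters among strings starting with "TCACCATTC".
Distinct next characters after "TCACCATTC": C, G.
That node has 2 child edges.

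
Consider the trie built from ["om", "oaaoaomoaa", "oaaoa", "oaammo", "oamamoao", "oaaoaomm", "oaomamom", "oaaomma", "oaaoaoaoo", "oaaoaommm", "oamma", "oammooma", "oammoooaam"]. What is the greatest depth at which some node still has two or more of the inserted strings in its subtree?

8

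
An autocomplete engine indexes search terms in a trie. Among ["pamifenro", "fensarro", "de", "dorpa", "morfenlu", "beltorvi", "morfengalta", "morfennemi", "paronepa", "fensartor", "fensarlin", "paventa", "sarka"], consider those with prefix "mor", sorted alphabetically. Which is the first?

morfengalta

DFS of the "mor" subtree visits, in order: "morfengalta", "morfenlu", "morfennemi"
The 1st is morfengalta.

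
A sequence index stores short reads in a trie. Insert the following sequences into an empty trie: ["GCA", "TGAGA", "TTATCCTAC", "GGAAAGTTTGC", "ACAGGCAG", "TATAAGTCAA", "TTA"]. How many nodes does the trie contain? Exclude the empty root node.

Trace insertions, counting only characters that open a new branch:
  "GCA" → 3 new (G, C, A)
  "TGAGA" → 5 new (T, G, A, G, A)
  "TTATCCTAC" → prefix "T" already present; 8 new (T, A, T, C, C, T, A, C)
  "GGAAAGTTTGC" → prefix "G" already present; 10 new (G, A, A, A, G, T, T, T, G, C)
  "ACAGGCAG" → 8 new (A, C, A, G, G, C, A, G)
  "TATAAGTCAA" → prefix "T" already present; 9 new (A, T, A, A, G, T, C, A, A)
  "TTA" → prefix "TTA" already present; 0 new (none)
Total nodes = 3 + 5 + 8 + 10 + 8 + 9 + 0 = 43

43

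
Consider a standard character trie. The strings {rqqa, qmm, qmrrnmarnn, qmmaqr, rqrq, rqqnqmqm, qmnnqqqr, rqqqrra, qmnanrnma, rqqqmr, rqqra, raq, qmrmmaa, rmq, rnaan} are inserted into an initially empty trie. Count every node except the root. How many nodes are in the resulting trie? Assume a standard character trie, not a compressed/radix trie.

Trace insertions, counting only characters that open a new branch:
  "rqqa" → 4 new (r, q, q, a)
  "qmm" → 3 new (q, m, m)
  "qmrrnmarnn" → prefix "qm" already present; 8 new (r, r, n, m, a, r, n, n)
  "qmmaqr" → prefix "qmm" already present; 3 new (a, q, r)
  "rqrq" → prefix "rq" already present; 2 new (r, q)
  "rqqnqmqm" → prefix "rqq" already present; 5 new (n, q, m, q, m)
  "qmnnqqqr" → prefix "qm" already present; 6 new (n, n, q, q, q, r)
  "rqqqrra" → prefix "rqq" already present; 4 new (q, r, r, a)
  "qmnanrnma" → prefix "qmn" already present; 6 new (a, n, r, n, m, a)
  "rqqqmr" → prefix "rqqq" already present; 2 new (m, r)
  "rqqra" → prefix "rqq" already present; 2 new (r, a)
  "raq" → prefix "r" already present; 2 new (a, q)
  "qmrmmaa" → prefix "qmr" already present; 4 new (m, m, a, a)
  "rmq" → prefix "r" already present; 2 new (m, q)
  "rnaan" → prefix "r" already present; 4 new (n, a, a, n)
Total nodes = 4 + 3 + 8 + 3 + 2 + 5 + 6 + 4 + 6 + 2 + 2 + 2 + 4 + 2 + 4 = 57

57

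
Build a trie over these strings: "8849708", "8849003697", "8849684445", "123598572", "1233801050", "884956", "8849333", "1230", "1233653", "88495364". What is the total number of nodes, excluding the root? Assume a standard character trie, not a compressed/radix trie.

For each word, the new-node count is its length minus the longest prefix already in the trie:
  "8849708" → 7 new (8, 8, 4, 9, 7, 0, 8)
  "8849003697" → prefix "8849" already present; 6 new (0, 0, 3, 6, 9, 7)
  "8849684445" → prefix "8849" already present; 6 new (6, 8, 4, 4, 4, 5)
  "123598572" → 9 new (1, 2, 3, 5, 9, 8, 5, 7, 2)
  "1233801050" → prefix "123" already present; 7 new (3, 8, 0, 1, 0, 5, 0)
  "884956" → prefix "8849" already present; 2 new (5, 6)
  "8849333" → prefix "8849" already present; 3 new (3, 3, 3)
  "1230" → prefix "123" already present; 1 new (0)
  "1233653" → prefix "1233" already present; 3 new (6, 5, 3)
  "88495364" → prefix "88495" already present; 3 new (3, 6, 4)
Total nodes = 7 + 6 + 6 + 9 + 7 + 2 + 3 + 1 + 3 + 3 = 47

47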